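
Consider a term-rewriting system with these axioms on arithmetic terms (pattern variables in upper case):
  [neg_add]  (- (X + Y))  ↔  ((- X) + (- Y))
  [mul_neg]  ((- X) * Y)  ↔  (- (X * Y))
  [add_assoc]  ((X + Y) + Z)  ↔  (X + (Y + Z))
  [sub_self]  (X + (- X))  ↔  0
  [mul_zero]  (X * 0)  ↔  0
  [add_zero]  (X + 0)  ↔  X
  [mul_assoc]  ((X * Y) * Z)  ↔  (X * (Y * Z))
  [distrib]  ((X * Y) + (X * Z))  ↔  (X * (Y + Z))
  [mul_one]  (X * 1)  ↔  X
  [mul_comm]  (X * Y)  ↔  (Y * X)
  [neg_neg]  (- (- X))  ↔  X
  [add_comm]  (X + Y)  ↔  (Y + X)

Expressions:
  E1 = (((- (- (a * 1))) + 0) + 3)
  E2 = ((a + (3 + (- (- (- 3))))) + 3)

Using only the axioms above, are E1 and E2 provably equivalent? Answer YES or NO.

YES

(1) (a * 1)  =[mul_one →]=  a    ⊢ (((- (- a)) + 0) + 3)
(2) ((- (- a)) + 0)  =[add_zero →]=  (- (- a))    ⊢ ((- (- a)) + 3)
(3) (- (- a))  =[neg_neg →]=  a    ⊢ (a + 3)
(4) a  =[add_zero ←]=  (a + 0)    ⊢ ((a + 0) + 3)
(5) 0  =[sub_self ←]=  (3 + (- 3))    ⊢ ((a + (3 + (- 3))) + 3)
(6) (- 3)  =[neg_neg ←]=  (- (- (- 3)))    ⊢ E2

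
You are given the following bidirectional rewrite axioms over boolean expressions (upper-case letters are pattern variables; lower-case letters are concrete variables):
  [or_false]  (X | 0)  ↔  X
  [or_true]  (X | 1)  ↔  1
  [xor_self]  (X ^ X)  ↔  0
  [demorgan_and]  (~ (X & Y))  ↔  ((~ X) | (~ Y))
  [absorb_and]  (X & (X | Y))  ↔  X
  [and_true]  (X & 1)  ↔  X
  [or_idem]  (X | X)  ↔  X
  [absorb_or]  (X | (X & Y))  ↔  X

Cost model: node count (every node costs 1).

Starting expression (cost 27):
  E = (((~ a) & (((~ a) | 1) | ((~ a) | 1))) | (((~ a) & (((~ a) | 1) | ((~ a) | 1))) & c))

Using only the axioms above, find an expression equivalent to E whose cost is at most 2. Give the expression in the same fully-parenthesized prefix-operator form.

step 1: absorb_or (→) rewrites (((~ a) & (((~ a) | 1) | ((~ a) | 1))) | (((~ a) & (((~ a) | 1) | ((~ a) | 1))) & c)) into ((~ a) & (((~ a) | 1) | ((~ a) | 1)))
step 2: or_idem (→) rewrites (((~ a) | 1) | ((~ a) | 1)) into ((~ a) | 1), now ((~ a) & ((~ a) | 1))
step 3: absorb_and (→) rewrites ((~ a) & ((~ a) | 1)) into (~ a), reaching cost 2 (bound 2)

(~ a)   [cost 2]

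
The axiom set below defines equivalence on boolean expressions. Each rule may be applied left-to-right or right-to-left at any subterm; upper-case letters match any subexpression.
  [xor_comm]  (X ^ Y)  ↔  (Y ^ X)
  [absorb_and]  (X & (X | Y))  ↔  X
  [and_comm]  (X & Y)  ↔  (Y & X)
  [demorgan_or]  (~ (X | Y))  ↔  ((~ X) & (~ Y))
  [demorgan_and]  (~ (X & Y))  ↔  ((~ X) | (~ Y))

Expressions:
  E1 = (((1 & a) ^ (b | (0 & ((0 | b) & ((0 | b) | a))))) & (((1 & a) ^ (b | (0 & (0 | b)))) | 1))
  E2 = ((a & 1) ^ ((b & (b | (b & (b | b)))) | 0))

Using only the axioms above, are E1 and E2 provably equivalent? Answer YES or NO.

(1) ((0 | b) & ((0 | b) | a))  =[absorb_and →]=  (0 | b)    ⊢ (((1 & a) ^ (b | (0 & (0 | b)))) & (((1 & a) ^ (b | (0 & (0 | b)))) | 1))
(2) (((1 & a) ^ (b | (0 & (0 | b)))) & (((1 & a) ^ (b | (0 & (0 | b)))) | 1))  =[absorb_and →]=  ((1 & a) ^ (b | (0 & (0 | b))))
(3) (0 & (0 | b))  =[absorb_and →]=  0    ⊢ ((1 & a) ^ (b | 0))
(4) (1 & a)  =[and_comm →]=  (a & 1)    ⊢ ((a & 1) ^ (b | 0))
(5) b  =[absorb_and ←]=  (b & (b | b))    ⊢ ((a & 1) ^ ((b & (b | b)) | 0))
(6) b  =[absorb_and ←]=  (b & (b | b))    ⊢ E2

YES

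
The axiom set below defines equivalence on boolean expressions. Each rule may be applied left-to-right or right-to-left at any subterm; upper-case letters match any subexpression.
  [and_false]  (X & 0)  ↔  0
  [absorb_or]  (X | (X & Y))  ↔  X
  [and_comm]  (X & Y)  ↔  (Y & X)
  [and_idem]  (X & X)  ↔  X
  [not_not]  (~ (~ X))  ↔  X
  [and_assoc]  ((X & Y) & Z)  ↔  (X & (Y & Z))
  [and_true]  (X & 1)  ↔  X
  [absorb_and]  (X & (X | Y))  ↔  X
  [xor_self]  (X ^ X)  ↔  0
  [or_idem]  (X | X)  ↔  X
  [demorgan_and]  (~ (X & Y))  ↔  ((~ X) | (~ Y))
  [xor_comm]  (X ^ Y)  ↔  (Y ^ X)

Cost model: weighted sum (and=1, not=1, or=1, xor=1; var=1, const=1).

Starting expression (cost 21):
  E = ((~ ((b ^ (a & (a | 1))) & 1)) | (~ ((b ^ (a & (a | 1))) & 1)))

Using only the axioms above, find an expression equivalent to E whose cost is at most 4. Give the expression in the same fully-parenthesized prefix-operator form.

step 1: or_idem (→) rewrites ((~ ((b ^ (a & (a | 1))) & 1)) | (~ ((b ^ (a & (a | 1))) & 1))) into (~ ((b ^ (a & (a | 1))) & 1))
step 2: and_true (→) rewrites ((b ^ (a & (a | 1))) & 1) into (b ^ (a & (a | 1))), now (~ (b ^ (a & (a | 1))))
step 3: absorb_and (→) rewrites (a & (a | 1)) into a, reaching cost 4 (bound 4)

(~ (b ^ a))   [cost 4]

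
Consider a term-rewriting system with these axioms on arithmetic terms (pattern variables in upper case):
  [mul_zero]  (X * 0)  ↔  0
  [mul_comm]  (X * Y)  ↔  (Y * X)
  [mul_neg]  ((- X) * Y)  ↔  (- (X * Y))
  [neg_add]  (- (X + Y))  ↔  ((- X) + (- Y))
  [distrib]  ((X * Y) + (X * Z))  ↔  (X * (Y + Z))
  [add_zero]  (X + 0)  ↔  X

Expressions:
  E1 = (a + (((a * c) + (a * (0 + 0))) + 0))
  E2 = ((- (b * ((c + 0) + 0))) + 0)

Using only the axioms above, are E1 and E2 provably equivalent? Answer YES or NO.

The axioms are sound identities: if E1 ↔* E2 then E1 and E2 evaluate identically under any assignment.
Under a=0, b=1, c=1: E1 evaluates to 0, E2 to -1. Distinct ⇒ no rewrite sequence connects them.

NO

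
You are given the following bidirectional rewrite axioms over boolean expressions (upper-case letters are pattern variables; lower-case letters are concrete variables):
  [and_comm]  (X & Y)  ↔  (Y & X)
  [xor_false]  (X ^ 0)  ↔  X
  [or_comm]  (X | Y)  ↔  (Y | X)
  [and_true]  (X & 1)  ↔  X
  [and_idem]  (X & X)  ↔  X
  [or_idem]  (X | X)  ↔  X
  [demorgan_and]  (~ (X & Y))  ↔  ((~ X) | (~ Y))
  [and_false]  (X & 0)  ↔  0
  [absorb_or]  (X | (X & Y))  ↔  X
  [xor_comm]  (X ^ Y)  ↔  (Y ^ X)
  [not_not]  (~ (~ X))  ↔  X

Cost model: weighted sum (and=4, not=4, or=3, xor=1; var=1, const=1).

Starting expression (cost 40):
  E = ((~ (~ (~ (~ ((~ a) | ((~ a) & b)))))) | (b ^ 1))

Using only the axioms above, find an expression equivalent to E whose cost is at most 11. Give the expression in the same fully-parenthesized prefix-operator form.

1. [absorb_or →] ((~ a) | ((~ a) & b))  →  (~ a);  E = ((~ (~ (~ (~ (~ a))))) | (b ^ 1))
2. [not_not →] (~ (~ (~ a)))  →  (~ a);  E = ((~ (~ (~ a))) | (b ^ 1))
3. [not_not →] (~ (~ a))  →  a;  cost 11 ≤ 11, done

((~ a) | (b ^ 1))   [cost 11]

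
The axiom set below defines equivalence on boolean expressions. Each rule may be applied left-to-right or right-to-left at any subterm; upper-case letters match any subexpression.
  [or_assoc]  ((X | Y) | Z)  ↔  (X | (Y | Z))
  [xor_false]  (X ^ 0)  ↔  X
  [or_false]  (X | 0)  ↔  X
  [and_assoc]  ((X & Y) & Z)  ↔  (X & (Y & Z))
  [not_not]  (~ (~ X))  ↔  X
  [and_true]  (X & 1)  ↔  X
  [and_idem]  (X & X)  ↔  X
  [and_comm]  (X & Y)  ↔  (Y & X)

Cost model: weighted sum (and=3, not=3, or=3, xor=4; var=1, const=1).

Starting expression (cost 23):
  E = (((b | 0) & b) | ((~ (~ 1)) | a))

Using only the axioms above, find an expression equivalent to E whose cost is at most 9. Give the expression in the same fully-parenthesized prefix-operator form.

step 1: or_false (→) rewrites (b | 0) into b, now ((b & b) | ((~ (~ 1)) | a))
step 2: not_not (→) rewrites (~ (~ 1)) into 1, now ((b & b) | (1 | a))
step 3: and_idem (→) rewrites (b & b) into b, reaching cost 9 (bound 9)

(b | (1 | a))   [cost 9]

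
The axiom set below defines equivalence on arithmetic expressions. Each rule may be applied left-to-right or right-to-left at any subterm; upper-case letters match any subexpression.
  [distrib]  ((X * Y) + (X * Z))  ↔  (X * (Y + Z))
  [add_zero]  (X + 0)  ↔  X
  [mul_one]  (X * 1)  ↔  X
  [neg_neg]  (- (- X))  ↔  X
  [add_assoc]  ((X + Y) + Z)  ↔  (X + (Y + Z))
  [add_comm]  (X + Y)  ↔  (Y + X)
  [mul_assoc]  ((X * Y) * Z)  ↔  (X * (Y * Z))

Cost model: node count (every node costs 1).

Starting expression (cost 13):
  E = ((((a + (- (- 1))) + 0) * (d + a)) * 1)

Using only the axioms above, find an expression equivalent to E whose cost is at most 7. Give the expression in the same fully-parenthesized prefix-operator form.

step 1: neg_neg (→) rewrites (- (- 1)) into 1, now ((((a + 1) + 0) * (d + a)) * 1)
step 2: mul_one (→) rewrites ((((a + 1) + 0) * (d + a)) * 1) into (((a + 1) + 0) * (d + a))
step 3: add_zero (→) rewrites ((a + 1) + 0) into (a + 1), reaching cost 7 (bound 7)

((a + 1) * (d + a))   [cost 7]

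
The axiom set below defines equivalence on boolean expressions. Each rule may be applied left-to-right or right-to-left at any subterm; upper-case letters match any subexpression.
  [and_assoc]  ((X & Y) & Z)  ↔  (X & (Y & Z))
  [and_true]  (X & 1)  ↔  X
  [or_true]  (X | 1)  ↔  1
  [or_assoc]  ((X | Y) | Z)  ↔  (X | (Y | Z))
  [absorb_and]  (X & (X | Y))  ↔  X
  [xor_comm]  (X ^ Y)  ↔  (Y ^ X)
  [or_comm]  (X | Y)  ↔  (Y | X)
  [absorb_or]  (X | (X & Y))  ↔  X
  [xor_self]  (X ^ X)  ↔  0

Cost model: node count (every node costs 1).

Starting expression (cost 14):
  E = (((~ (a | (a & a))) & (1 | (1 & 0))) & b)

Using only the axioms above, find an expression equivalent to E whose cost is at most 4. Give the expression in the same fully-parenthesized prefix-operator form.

(1) (a | (a & a))  =[absorb_or →]=  a    ⊢ (((~ a) & (1 | (1 & 0))) & b)
(2) (1 | (1 & 0))  =[absorb_or →]=  1    ⊢ (((~ a) & 1) & b)
(3) ((~ a) & 1)  =[and_true →]=  (~ a)    ⊢ cost 4, within 4

((~ a) & b)   [cost 4]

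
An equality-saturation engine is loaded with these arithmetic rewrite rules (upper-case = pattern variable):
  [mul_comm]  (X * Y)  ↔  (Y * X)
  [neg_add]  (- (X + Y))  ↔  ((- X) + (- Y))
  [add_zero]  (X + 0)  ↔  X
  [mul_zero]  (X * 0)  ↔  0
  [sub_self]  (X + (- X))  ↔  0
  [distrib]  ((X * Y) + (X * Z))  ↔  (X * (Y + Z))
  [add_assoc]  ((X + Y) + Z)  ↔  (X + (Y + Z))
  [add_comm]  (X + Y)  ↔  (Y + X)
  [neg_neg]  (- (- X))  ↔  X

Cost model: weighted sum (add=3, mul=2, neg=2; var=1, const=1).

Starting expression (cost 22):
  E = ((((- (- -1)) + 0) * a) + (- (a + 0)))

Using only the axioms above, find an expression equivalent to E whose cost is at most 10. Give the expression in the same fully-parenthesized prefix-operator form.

((-1 * a) + (- a))   [cost 10]

step 1: add_zero (→) rewrites (a + 0) into a, now ((((- (- -1)) + 0) * a) + (- a))
step 2: neg_neg (→) rewrites (- (- -1)) into -1, now (((-1 + 0) * a) + (- a))
step 3: add_zero (→) rewrites (-1 + 0) into -1, reaching cost 10 (bound 10)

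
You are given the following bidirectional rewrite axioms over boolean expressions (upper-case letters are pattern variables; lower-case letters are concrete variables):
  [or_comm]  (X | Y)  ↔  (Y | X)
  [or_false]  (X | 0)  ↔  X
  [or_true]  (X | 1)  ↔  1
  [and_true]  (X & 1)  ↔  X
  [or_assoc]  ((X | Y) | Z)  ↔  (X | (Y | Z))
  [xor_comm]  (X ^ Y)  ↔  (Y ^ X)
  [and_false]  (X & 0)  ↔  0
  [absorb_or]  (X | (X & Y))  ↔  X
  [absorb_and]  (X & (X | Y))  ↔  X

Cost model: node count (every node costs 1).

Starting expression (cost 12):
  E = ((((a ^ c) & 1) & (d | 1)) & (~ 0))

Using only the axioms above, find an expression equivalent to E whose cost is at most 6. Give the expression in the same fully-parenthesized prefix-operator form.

((a ^ c) & (~ 0))   [cost 6]

step 1: or_true (→) rewrites (d | 1) into 1, now ((((a ^ c) & 1) & 1) & (~ 0))
step 2: and_true (→) rewrites (((a ^ c) & 1) & 1) into ((a ^ c) & 1), now (((a ^ c) & 1) & (~ 0))
step 3: and_true (→) rewrites ((a ^ c) & 1) into (a ^ c), reaching cost 6 (bound 6)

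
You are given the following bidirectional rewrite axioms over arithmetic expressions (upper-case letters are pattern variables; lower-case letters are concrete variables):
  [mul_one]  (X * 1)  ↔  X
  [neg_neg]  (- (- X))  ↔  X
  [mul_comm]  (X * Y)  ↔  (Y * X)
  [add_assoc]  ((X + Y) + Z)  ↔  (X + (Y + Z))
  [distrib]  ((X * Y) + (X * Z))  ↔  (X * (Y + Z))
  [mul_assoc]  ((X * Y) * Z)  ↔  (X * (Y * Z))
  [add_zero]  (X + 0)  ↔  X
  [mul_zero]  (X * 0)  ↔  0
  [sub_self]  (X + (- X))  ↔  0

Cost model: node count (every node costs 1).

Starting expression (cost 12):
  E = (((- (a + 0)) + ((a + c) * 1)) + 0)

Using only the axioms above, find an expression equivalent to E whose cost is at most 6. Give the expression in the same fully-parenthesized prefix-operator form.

(1) ((a + c) * 1)  =[mul_one →]=  (a + c)    ⊢ (((- (a + 0)) + (a + c)) + 0)
(2) (a + 0)  =[add_zero →]=  a    ⊢ (((- a) + (a + c)) + 0)
(3) (((- a) + (a + c)) + 0)  =[add_zero →]=  ((- a) + (a + c))    ⊢ cost 6, within 6

((- a) + (a + c))   [cost 6]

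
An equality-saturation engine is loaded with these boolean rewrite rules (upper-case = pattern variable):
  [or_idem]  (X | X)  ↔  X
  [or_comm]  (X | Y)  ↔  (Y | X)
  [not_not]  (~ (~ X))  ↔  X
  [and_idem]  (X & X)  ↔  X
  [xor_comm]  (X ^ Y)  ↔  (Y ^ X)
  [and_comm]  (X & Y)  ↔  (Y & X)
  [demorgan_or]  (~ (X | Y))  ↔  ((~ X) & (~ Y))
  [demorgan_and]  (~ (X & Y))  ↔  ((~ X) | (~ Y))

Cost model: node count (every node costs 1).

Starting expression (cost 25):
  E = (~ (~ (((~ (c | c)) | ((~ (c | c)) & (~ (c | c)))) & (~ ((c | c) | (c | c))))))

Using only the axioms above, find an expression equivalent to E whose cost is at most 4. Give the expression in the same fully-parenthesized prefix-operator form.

1. [not_not →] (~ (~ (((~ (c | c)) | ((~ (c | c)) & (~ (c | c)))) & (~ ((c | c) | (c | c))))))  →  (((~ (c | c)) | ((~ (c | c)) & (~ (c | c)))) & (~ ((c | c) | (c | c))))
2. [and_idem →] ((~ (c | c)) & (~ (c | c)))  →  (~ (c | c));  E = (((~ (c | c)) | (~ (c | c))) & (~ ((c | c) | (c | c))))
3. [or_idem →] ((c | c) | (c | c))  →  (c | c);  E = (((~ (c | c)) | (~ (c | c))) & (~ (c | c)))
4. [or_idem →] ((~ (c | c)) | (~ (c | c)))  →  (~ (c | c));  E = ((~ (c | c)) & (~ (c | c)))
5. [and_idem →] ((~ (c | c)) & (~ (c | c)))  →  (~ (c | c));  cost 4 ≤ 4, done

(~ (c | c))   [cost 4]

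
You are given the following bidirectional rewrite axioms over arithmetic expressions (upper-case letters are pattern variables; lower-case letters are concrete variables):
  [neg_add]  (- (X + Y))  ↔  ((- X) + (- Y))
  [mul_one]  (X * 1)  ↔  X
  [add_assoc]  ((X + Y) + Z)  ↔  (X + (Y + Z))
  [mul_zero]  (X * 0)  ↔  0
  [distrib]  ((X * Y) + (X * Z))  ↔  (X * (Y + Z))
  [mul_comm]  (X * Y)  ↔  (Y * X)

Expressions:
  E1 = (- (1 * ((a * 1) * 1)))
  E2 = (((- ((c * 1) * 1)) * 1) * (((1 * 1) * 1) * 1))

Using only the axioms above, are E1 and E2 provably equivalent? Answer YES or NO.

NO

All listed rules preserve value, hence provable equivalence implies equal values everywhere; look for a separating assignment.
a=0, c=1 gives E1 ↦ 0, E2 ↦ -1; values differ ⇒ not provably equivalent.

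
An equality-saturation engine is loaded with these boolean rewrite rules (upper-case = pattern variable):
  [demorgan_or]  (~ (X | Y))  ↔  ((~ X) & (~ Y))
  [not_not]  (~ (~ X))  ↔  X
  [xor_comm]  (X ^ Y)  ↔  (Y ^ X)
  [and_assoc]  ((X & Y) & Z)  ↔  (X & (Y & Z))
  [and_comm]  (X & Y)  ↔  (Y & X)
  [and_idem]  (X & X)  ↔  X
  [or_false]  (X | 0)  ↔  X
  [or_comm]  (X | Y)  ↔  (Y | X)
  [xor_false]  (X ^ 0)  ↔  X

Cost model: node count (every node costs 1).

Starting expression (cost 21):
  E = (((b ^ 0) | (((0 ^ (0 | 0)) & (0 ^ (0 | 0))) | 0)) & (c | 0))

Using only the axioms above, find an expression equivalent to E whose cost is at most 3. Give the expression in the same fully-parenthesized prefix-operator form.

(b & c)   [cost 3]

(1) ((0 ^ (0 | 0)) & (0 ^ (0 | 0)))  =[and_idem →]=  (0 ^ (0 | 0))    ⊢ (((b ^ 0) | ((0 ^ (0 | 0)) | 0)) & (c | 0))
(2) (0 | 0)  =[or_false →]=  0    ⊢ (((b ^ 0) | ((0 ^ 0) | 0)) & (c | 0))
(3) (0 ^ 0)  =[xor_false →]=  0    ⊢ (((b ^ 0) | (0 | 0)) & (c | 0))
(4) (b ^ 0)  =[xor_false →]=  b    ⊢ ((b | (0 | 0)) & (c | 0))
(5) (c | 0)  =[or_false →]=  c    ⊢ ((b | (0 | 0)) & c)
(6) (0 | 0)  =[or_false →]=  0    ⊢ ((b | 0) & c)
(7) (b | 0)  =[or_false →]=  b    ⊢ cost 3, within 3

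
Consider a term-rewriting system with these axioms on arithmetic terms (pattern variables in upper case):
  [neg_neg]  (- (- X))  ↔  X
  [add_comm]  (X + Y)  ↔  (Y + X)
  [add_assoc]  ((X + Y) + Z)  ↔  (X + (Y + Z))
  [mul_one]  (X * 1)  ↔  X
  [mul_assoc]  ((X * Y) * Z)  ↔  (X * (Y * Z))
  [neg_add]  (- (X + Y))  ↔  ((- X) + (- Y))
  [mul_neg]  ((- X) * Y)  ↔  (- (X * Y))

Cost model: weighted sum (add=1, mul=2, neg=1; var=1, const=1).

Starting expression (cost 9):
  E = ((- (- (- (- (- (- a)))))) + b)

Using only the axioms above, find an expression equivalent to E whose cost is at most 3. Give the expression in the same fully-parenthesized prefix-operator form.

(a + b)   [cost 3]

1. [neg_neg →] (- (- (- (- (- a)))))  →  (- (- (- a)));  E = ((- (- (- (- a)))) + b)
2. [neg_neg →] (- (- (- (- a))))  →  (- (- a));  E = ((- (- a)) + b)
3. [neg_neg →] (- (- a))  →  a;  cost 3 ≤ 3, done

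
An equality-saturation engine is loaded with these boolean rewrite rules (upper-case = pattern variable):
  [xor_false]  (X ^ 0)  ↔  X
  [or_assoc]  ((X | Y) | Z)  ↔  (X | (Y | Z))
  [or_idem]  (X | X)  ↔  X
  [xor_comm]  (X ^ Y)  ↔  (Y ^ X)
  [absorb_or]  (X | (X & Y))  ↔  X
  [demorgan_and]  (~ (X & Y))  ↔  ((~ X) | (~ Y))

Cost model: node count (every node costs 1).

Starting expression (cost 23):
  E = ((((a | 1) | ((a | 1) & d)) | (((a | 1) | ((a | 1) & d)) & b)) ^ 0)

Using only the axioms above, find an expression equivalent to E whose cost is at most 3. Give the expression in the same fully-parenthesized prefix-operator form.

(a | 1)   [cost 3]

step 1: xor_false (→) rewrites ((((a | 1) | ((a | 1) & d)) | (((a | 1) | ((a | 1) & d)) & b)) ^ 0) into (((a | 1) | ((a | 1) & d)) | (((a | 1) | ((a | 1) & d)) & b))
step 2: absorb_or (→) rewrites (((a | 1) | ((a | 1) & d)) | (((a | 1) | ((a | 1) & d)) & b)) into ((a | 1) | ((a | 1) & d))
step 3: absorb_or (→) rewrites ((a | 1) | ((a | 1) & d)) into (a | 1), reaching cost 3 (bound 3)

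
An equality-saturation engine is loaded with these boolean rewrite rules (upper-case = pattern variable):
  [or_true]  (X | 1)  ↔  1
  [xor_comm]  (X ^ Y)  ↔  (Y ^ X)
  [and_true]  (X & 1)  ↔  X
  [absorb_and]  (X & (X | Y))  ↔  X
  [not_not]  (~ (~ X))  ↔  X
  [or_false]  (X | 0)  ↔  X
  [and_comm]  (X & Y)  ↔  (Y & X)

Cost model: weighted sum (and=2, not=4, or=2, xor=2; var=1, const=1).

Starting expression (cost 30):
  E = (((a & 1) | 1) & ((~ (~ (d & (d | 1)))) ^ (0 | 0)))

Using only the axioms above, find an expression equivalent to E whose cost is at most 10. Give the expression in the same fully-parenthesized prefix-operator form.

((a | 1) & (d ^ 0))   [cost 10]

step 1: not_not (→) rewrites (~ (~ (d & (d | 1)))) into (d & (d | 1)), now (((a & 1) | 1) & ((d & (d | 1)) ^ (0 | 0)))
step 2: or_false (→) rewrites (0 | 0) into 0, now (((a & 1) | 1) & ((d & (d | 1)) ^ 0))
step 3: absorb_and (→) rewrites (d & (d | 1)) into d, now (((a & 1) | 1) & (d ^ 0))
step 4: and_true (→) rewrites (a & 1) into a, reaching cost 10 (bound 10)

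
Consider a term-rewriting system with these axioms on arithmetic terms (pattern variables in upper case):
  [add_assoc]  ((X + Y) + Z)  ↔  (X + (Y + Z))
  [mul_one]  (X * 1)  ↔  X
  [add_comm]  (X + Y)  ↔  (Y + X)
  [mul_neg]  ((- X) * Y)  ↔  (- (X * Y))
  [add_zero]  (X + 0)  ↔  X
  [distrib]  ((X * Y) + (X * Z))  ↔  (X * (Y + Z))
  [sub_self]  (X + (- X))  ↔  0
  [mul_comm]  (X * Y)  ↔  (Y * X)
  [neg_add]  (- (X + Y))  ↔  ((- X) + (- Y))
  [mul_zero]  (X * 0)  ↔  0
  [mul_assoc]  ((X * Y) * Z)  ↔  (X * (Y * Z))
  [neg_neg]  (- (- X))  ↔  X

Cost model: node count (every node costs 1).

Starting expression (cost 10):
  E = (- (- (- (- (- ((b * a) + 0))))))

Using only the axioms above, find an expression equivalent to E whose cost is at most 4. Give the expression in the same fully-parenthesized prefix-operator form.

1. [neg_neg →] (- (- (- (- ((b * a) + 0)))))  →  (- (- ((b * a) + 0)));  E = (- (- (- ((b * a) + 0))))
2. [add_zero →] ((b * a) + 0)  →  (b * a);  E = (- (- (- (b * a))))
3. [neg_neg →] (- (- (- (b * a))))  →  (- (b * a));  cost 4 ≤ 4, done

(- (b * a))   [cost 4]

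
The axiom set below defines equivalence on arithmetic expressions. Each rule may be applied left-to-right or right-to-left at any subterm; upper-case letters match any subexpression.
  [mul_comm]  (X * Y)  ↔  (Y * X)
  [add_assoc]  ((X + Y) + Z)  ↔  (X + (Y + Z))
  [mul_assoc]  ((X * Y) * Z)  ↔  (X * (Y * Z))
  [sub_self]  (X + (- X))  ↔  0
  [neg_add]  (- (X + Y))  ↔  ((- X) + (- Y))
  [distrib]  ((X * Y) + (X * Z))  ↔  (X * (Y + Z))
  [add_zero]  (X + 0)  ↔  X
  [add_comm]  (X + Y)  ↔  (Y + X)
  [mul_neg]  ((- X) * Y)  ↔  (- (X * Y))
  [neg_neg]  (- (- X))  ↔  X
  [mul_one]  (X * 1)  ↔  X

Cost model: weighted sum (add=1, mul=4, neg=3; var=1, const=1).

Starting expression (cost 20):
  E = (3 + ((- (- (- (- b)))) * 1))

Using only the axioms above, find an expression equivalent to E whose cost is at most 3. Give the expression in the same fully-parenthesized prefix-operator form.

step 1: mul_one (→) rewrites ((- (- (- (- b)))) * 1) into (- (- (- (- b)))), now (3 + (- (- (- (- b)))))
step 2: neg_neg (→) rewrites (- (- b)) into b, now (3 + (- (- b)))
step 3: neg_neg (→) rewrites (- (- b)) into b, reaching cost 3 (bound 3)

(3 + b)   [cost 3]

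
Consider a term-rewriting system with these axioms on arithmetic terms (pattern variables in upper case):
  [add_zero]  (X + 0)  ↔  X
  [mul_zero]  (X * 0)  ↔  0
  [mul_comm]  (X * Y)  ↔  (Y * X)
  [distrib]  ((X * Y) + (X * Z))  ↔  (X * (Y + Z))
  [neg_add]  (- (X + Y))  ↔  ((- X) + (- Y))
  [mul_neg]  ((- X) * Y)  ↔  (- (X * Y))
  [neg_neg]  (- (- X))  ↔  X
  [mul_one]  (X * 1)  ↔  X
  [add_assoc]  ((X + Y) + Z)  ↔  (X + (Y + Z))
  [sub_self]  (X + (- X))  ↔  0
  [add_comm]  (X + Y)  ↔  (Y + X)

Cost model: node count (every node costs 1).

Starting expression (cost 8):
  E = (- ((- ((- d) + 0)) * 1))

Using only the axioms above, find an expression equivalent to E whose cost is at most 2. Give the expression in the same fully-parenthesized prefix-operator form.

(1) ((- ((- d) + 0)) * 1)  =[mul_one →]=  (- ((- d) + 0))    ⊢ (- (- ((- d) + 0)))
(2) (- (- ((- d) + 0)))  =[neg_neg →]=  ((- d) + 0)
(3) ((- d) + 0)  =[add_zero →]=  (- d)    ⊢ cost 2, within 2

(- d)   [cost 2]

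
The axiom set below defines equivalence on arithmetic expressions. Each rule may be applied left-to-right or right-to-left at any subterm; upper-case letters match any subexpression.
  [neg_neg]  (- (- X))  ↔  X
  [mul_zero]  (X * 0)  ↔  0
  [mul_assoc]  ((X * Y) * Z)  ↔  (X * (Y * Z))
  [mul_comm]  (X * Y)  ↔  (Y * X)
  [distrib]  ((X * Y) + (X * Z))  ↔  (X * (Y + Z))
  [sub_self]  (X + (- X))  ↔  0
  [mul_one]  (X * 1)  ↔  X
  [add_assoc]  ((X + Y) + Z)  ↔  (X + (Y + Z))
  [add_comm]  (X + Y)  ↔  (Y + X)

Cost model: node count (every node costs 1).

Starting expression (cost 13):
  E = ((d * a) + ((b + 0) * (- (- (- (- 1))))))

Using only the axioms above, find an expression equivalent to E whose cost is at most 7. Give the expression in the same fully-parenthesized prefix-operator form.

(1) (- (- 1))  =[neg_neg →]=  1    ⊢ ((d * a) + ((b + 0) * (- (- 1))))
(2) (- (- 1))  =[neg_neg →]=  1    ⊢ ((d * a) + ((b + 0) * 1))
(3) ((b + 0) * 1)  =[mul_one →]=  (b + 0)    ⊢ cost 7, within 7

((d * a) + (b + 0))   [cost 7]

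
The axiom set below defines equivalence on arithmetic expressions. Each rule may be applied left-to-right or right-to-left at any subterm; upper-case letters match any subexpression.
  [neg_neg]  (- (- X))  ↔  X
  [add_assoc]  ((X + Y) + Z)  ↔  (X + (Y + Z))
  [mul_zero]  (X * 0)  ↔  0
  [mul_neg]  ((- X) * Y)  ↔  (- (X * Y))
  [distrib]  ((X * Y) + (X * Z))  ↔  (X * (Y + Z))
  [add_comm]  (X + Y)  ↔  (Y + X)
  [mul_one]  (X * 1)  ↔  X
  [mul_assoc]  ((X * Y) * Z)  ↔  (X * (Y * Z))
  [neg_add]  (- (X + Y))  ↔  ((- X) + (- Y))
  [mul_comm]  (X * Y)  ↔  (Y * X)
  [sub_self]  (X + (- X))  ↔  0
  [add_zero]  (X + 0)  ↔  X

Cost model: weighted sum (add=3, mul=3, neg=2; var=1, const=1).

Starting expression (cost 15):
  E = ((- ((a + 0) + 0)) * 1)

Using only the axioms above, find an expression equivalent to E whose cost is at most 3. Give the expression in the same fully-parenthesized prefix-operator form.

(- a)   [cost 3]

step 1: mul_one (→) rewrites ((- ((a + 0) + 0)) * 1) into (- ((a + 0) + 0))
step 2: add_zero (→) rewrites (a + 0) into a, now (- (a + 0))
step 3: add_zero (→) rewrites (a + 0) into a, reaching cost 3 (bound 3)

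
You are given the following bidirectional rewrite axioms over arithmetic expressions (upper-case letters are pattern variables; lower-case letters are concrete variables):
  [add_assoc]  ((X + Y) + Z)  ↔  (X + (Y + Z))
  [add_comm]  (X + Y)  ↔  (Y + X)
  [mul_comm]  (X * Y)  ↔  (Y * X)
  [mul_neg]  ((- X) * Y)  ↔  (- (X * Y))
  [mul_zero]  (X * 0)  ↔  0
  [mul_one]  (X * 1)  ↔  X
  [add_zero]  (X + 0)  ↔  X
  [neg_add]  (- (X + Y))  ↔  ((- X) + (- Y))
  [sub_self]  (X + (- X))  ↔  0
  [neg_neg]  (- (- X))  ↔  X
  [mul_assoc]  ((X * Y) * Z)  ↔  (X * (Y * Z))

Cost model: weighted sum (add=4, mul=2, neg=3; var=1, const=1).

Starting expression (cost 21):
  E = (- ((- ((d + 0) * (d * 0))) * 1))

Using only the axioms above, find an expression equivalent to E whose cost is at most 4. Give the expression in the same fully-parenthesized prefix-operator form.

step 1: mul_one (→) rewrites ((- ((d + 0) * (d * 0))) * 1) into (- ((d + 0) * (d * 0))), now (- (- ((d + 0) * (d * 0))))
step 2: add_zero (→) rewrites (d + 0) into d, now (- (- (d * (d * 0))))
step 3: mul_zero (→) rewrites (d * 0) into 0, now (- (- (d * 0)))
step 4: neg_neg (→) rewrites (- (- (d * 0))) into (d * 0), reaching cost 4 (bound 4)

(d * 0)   [cost 4]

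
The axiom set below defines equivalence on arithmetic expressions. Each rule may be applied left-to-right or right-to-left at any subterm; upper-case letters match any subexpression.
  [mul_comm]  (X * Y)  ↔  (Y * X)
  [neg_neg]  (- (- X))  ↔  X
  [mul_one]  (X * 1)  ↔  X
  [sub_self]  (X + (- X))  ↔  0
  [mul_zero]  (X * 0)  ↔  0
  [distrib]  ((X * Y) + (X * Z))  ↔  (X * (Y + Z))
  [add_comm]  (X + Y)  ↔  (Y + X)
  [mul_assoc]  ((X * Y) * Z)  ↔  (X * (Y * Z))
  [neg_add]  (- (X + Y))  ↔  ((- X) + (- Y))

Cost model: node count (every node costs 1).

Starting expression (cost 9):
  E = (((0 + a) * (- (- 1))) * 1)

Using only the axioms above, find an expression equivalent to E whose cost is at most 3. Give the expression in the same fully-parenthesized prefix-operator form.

(0 + a)   [cost 3]

1. [mul_one →] (((0 + a) * (- (- 1))) * 1)  →  ((0 + a) * (- (- 1)))
2. [neg_neg →] (- (- 1))  →  1;  E = ((0 + a) * 1)
3. [mul_one →] ((0 + a) * 1)  →  (0 + a);  cost 3 ≤ 3, done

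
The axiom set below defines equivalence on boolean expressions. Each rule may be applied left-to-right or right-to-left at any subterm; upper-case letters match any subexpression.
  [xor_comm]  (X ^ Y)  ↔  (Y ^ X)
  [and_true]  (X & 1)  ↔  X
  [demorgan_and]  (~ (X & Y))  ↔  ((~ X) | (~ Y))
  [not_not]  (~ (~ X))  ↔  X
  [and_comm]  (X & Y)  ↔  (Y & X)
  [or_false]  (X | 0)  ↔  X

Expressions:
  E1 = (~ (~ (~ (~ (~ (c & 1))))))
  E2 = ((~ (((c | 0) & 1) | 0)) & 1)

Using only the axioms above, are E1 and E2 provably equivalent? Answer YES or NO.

step 1: not_not (→) rewrites (~ (~ (~ (~ (c & 1))))) into (~ (~ (c & 1))), now (~ (~ (~ (c & 1))))
step 2: not_not (→) rewrites (~ (~ (~ (c & 1)))) into (~ (c & 1))
step 3: and_true (→) rewrites (c & 1) into c, now (~ c)
step 4: or_false (←) rewrites c into (c | 0), now (~ (c | 0))
step 5: or_false (←) rewrites c into (c | 0), now (~ ((c | 0) | 0))
step 6: and_true (←) rewrites (~ ((c | 0) | 0)) into ((~ ((c | 0) | 0)) & 1)
step 7: and_true (←) rewrites (c | 0) into ((c | 0) & 1), which is E2

YES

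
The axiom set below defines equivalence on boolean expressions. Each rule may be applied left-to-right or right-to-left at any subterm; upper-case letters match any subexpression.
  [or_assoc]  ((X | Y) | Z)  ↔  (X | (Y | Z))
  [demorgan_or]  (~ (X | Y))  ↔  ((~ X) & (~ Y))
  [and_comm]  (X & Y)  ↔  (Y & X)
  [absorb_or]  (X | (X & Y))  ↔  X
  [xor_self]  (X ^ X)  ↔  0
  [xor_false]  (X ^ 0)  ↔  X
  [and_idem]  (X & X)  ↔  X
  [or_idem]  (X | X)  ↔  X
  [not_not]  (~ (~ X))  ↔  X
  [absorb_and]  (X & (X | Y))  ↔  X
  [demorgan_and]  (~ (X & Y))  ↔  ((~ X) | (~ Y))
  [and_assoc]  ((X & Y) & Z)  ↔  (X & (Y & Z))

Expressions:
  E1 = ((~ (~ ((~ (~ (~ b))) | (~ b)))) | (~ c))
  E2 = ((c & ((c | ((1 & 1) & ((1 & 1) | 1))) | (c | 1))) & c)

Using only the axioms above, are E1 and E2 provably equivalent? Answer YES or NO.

All listed rules preserve value, hence provable equivalence implies equal values everywhere; look for a separating assignment.
b=0, c=0 gives E1 ↦ 1, E2 ↦ 0; values differ ⇒ not provably equivalent.

NO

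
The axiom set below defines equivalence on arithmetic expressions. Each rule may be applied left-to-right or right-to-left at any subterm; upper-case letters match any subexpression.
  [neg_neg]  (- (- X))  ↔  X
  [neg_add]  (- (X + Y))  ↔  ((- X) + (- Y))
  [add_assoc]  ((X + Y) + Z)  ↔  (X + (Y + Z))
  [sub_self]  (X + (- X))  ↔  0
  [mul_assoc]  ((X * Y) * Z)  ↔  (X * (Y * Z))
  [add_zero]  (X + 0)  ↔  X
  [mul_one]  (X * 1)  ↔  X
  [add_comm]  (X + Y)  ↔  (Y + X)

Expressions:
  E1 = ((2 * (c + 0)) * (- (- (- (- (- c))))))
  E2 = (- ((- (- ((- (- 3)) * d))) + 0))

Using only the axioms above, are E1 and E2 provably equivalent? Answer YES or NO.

Every axiom is a valid identity, so a rewrite proof would force E1 and E2 to agree under every assignment.
At c=0, d=1: E1 = 0 but E2 = -3; they differ, so no derivation exists.

NO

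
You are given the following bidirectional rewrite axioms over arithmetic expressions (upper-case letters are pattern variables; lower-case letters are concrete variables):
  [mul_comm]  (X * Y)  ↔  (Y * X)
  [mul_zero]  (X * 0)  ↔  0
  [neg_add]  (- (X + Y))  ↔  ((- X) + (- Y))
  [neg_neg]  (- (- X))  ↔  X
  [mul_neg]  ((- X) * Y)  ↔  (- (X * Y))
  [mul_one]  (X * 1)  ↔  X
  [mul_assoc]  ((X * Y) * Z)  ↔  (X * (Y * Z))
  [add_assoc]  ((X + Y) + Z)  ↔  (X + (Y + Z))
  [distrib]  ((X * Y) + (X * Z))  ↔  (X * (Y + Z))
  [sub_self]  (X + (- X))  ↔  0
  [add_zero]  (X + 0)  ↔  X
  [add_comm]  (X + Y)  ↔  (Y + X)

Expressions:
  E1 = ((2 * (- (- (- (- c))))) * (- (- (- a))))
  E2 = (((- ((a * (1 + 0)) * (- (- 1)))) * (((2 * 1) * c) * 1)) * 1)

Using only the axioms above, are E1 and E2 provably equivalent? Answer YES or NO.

YES

1. [neg_neg →] (- (- c))  →  c;  E1 = ((2 * (- (- c))) * (- (- (- a))))
2. [neg_neg →] (- (- (- a)))  →  (- a);  E1 = ((2 * (- (- c))) * (- a))
3. [neg_neg →] (- (- c))  →  c;  E1 = ((2 * c) * (- a))
4. [mul_one ←] 2  →  (2 * 1);  E1 = (((2 * 1) * c) * (- a))
5. [mul_comm →] (((2 * 1) * c) * (- a))  →  ((- a) * ((2 * 1) * c))
6. [mul_one ←] a  →  (a * 1);  E1 = ((- (a * 1)) * ((2 * 1) * c))
7. [mul_one ←] c  →  (c * 1);  E1 = ((- (a * 1)) * ((2 * 1) * (c * 1)))
8. [mul_assoc ←] ((2 * 1) * (c * 1))  →  (((2 * 1) * c) * 1);  E1 = ((- (a * 1)) * (((2 * 1) * c) * 1))
9. [mul_one ←] a  →  (a * 1);  E1 = ((- ((a * 1) * 1)) * (((2 * 1) * c) * 1))
10. [add_zero ←] 1  →  (1 + 0);  E1 = ((- ((a * (1 + 0)) * 1)) * (((2 * 1) * c) * 1))
11. [neg_neg ←] 1  →  (- (- 1));  E1 = ((- ((a * (1 + 0)) * (- (- 1)))) * (((2 * 1) * c) * 1))
12. [mul_one ←] ((- ((a * (1 + 0)) * (- (- 1)))) * (((2 * 1) * c) * 1))  →  (((- ((a * (1 + 0)) * (- (- 1)))) * (((2 * 1) * c) * 1)) * 1);  this is E2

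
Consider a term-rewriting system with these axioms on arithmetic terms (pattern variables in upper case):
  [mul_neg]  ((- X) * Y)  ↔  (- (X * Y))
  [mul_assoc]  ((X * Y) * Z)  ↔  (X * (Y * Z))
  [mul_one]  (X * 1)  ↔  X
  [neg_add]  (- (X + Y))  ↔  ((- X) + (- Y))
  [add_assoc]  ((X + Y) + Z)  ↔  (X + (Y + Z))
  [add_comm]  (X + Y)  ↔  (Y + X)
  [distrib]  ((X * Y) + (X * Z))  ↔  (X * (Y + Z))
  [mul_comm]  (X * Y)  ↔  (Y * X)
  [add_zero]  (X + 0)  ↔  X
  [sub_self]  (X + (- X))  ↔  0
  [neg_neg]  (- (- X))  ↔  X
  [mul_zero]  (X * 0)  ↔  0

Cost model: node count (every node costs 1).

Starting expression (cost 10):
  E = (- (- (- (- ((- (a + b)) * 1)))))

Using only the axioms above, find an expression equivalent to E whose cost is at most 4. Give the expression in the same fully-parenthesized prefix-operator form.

(- (a + b))   [cost 4]

step 1: mul_one (→) rewrites ((- (a + b)) * 1) into (- (a + b)), now (- (- (- (- (- (a + b))))))
step 2: neg_neg (→) rewrites (- (- (a + b))) into (a + b), now (- (- (- (a + b))))
step 3: neg_neg (→) rewrites (- (- (a + b))) into (a + b), reaching cost 4 (bound 4)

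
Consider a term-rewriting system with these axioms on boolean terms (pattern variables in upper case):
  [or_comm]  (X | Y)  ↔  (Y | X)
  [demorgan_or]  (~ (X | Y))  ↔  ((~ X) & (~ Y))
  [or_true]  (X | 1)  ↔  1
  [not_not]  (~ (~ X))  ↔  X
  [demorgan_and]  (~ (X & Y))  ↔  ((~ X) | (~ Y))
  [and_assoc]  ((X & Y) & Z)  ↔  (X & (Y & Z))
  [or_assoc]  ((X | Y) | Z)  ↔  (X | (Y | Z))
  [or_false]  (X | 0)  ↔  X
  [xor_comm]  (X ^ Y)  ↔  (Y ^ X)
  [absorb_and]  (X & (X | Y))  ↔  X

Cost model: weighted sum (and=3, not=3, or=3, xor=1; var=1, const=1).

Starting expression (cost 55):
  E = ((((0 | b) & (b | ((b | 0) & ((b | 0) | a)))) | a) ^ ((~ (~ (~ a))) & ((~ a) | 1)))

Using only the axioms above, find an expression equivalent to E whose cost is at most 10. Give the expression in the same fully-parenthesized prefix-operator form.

((a | b) ^ (~ a))   [cost 10]

step 1: absorb_and (→) rewrites ((b | 0) & ((b | 0) | a)) into (b | 0), now ((((0 | b) & (b | (b | 0))) | a) ^ ((~ (~ (~ a))) & ((~ a) | 1)))
step 2: or_false (→) rewrites (b | 0) into b, now ((((0 | b) & (b | b)) | a) ^ ((~ (~ (~ a))) & ((~ a) | 1)))
step 3: or_comm (→) rewrites (0 | b) into (b | 0), now ((((b | 0) & (b | b)) | a) ^ ((~ (~ (~ a))) & ((~ a) | 1)))
step 4: or_false (→) rewrites (b | 0) into b, now (((b & (b | b)) | a) ^ ((~ (~ (~ a))) & ((~ a) | 1)))
step 5: or_comm (→) rewrites ((b & (b | b)) | a) into (a | (b & (b | b))), now ((a | (b & (b | b))) ^ ((~ (~ (~ a))) & ((~ a) | 1)))
step 6: absorb_and (→) rewrites (b & (b | b)) into b, now ((a | b) ^ ((~ (~ (~ a))) & ((~ a) | 1)))
step 7: not_not (→) rewrites (~ (~ a)) into a, now ((a | b) ^ ((~ a) & ((~ a) | 1)))
step 8: absorb_and (→) rewrites ((~ a) & ((~ a) | 1)) into (~ a), reaching cost 10 (bound 10)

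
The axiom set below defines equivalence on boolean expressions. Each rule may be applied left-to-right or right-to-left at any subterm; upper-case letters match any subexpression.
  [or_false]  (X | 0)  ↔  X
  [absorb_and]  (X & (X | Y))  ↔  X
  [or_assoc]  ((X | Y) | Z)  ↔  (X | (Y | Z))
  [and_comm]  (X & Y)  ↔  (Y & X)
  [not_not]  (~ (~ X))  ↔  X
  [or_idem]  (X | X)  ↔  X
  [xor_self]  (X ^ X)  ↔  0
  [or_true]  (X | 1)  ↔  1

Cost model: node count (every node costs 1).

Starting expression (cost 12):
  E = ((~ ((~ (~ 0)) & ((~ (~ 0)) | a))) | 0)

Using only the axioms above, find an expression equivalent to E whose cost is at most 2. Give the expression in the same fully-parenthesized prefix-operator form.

(~ 0)   [cost 2]

1. [absorb_and →] ((~ (~ 0)) & ((~ (~ 0)) | a))  →  (~ (~ 0));  E = ((~ (~ (~ 0))) | 0)
2. [or_false →] ((~ (~ (~ 0))) | 0)  →  (~ (~ (~ 0)))
3. [not_not →] (~ (~ 0))  →  0;  cost 2 ≤ 2, done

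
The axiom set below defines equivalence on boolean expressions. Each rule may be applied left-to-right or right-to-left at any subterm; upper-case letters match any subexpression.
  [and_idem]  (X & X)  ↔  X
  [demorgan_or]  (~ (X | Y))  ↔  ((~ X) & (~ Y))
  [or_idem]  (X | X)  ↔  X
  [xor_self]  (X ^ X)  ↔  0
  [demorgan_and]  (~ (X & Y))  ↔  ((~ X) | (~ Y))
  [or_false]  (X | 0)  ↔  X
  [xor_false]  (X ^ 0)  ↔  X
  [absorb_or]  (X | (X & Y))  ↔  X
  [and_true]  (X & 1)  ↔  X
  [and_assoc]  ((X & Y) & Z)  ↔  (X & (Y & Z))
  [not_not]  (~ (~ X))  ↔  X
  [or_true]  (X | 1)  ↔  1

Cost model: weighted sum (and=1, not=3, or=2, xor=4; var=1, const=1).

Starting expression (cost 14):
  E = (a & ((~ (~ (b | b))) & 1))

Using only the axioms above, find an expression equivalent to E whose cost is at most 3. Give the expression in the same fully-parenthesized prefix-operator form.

step 1: or_idem (→) rewrites (b | b) into b, now (a & ((~ (~ b)) & 1))
step 2: not_not (→) rewrites (~ (~ b)) into b, now (a & (b & 1))
step 3: and_true (→) rewrites (b & 1) into b, reaching cost 3 (bound 3)

(a & b)   [cost 3]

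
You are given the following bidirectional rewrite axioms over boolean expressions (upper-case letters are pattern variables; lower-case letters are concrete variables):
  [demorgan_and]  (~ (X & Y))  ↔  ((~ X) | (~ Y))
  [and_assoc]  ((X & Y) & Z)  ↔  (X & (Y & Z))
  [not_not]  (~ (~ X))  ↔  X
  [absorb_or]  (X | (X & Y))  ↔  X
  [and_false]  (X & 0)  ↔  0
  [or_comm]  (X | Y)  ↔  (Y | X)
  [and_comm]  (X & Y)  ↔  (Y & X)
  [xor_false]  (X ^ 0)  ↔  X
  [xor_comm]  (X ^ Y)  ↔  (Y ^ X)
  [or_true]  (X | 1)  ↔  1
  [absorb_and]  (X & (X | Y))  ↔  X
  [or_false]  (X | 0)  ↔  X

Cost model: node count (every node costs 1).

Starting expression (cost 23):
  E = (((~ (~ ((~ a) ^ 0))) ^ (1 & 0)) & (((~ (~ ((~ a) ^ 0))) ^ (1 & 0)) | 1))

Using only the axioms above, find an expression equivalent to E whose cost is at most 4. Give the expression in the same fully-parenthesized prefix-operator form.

((~ a) ^ 0)   [cost 4]

1. [absorb_and →] (((~ (~ ((~ a) ^ 0))) ^ (1 & 0)) & (((~ (~ ((~ a) ^ 0))) ^ (1 & 0)) | 1))  →  ((~ (~ ((~ a) ^ 0))) ^ (1 & 0))
2. [xor_false →] ((~ a) ^ 0)  →  (~ a);  E = ((~ (~ (~ a))) ^ (1 & 0))
3. [not_not →] (~ (~ (~ a)))  →  (~ a);  E = ((~ a) ^ (1 & 0))
4. [and_false →] (1 & 0)  →  0;  cost 4 ≤ 4, done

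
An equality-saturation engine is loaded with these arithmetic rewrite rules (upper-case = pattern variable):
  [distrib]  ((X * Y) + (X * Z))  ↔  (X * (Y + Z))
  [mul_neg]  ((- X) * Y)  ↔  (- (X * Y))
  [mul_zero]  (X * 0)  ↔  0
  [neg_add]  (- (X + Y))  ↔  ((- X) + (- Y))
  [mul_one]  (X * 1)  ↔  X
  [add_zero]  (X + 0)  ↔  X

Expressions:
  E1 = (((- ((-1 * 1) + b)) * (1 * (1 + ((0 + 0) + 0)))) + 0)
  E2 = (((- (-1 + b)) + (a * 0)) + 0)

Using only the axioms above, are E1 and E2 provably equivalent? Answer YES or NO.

step 1: add_zero (→) rewrites (0 + 0) into 0, now (((- ((-1 * 1) + b)) * (1 * (1 + (0 + 0)))) + 0)
step 2: add_zero (→) rewrites (0 + 0) into 0, now (((- ((-1 * 1) + b)) * (1 * (1 + 0))) + 0)
step 3: mul_one (→) rewrites (-1 * 1) into -1, now (((- (-1 + b)) * (1 * (1 + 0))) + 0)
step 4: mul_neg (→) rewrites ((- (-1 + b)) * (1 * (1 + 0))) into (- ((-1 + b) * (1 * (1 + 0)))), now ((- ((-1 + b) * (1 * (1 + 0)))) + 0)
step 5: add_zero (→) rewrites ((- ((-1 + b) * (1 * (1 + 0)))) + 0) into (- ((-1 + b) * (1 * (1 + 0))))
step 6: add_zero (→) rewrites (1 + 0) into 1, now (- ((-1 + b) * (1 * 1)))
step 7: mul_one (→) rewrites (1 * 1) into 1, now (- ((-1 + b) * 1))
step 8: mul_one (→) rewrites ((-1 + b) * 1) into (-1 + b), now (- (-1 + b))
step 9: add_zero (←) rewrites (- (-1 + b)) into ((- (-1 + b)) + 0)
step 10: mul_zero (←) rewrites 0 into (a * 0), now ((- (-1 + b)) + (a * 0))
step 11: add_zero (←) rewrites ((- (-1 + b)) + (a * 0)) into (((- (-1 + b)) + (a * 0)) + 0), which is E2

YES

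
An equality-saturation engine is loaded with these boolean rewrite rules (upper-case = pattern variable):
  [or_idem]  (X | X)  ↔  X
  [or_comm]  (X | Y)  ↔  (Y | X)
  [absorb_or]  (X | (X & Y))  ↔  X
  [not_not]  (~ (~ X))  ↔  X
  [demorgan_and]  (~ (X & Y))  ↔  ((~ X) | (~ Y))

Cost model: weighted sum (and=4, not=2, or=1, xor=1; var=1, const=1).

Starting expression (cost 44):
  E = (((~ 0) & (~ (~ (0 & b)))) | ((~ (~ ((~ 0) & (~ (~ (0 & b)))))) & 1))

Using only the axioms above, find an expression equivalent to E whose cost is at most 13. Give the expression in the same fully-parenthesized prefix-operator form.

(1) (~ (~ ((~ 0) & (~ (~ (0 & b))))))  =[not_not →]=  ((~ 0) & (~ (~ (0 & b))))    ⊢ (((~ 0) & (~ (~ (0 & b)))) | (((~ 0) & (~ (~ (0 & b)))) & 1))
(2) (((~ 0) & (~ (~ (0 & b)))) | (((~ 0) & (~ (~ (0 & b)))) & 1))  =[absorb_or →]=  ((~ 0) & (~ (~ (0 & b))))
(3) (~ (~ (0 & b)))  =[not_not →]=  (0 & b)    ⊢ cost 13, within 13

((~ 0) & (0 & b))   [cost 13]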